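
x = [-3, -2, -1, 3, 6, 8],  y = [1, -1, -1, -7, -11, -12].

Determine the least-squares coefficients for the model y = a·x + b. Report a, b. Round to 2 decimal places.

Normal-equation sums: Σx·x = 123, Σx = 11, Σ1 = 6.
Right-hand side: Σx·y = -183, Σy = -31.
So MᵀM·[a, b]ᵀ = Mᵀy: [[123, 11]; [11, 6]]·[a, b]ᵀ = [-183, -31]ᵀ.
Δ = 123·6 − 11² = 617.
a = ((-183)·6 − 11·(-31))/617 = -757/617; b = (123·(-31) − 11·(-183))/617 = -1800/617.

a = -1.23, b = -2.92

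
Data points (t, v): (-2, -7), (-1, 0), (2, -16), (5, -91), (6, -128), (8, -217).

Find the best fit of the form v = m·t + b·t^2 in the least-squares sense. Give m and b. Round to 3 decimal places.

Sums needed: Σt·t = 134, Σt·t^2 = 852, Σt^2·t^2 = 6050.
And Σt·v = -2977, Σt^2·v = -20863.
So MᵀM·[m, b]ᵀ = Mᵀv: [[134, 852]; [852, 6050]]·[m, b]ᵀ = [-2977, -20863]ᵀ.
Determinant 134·6050 − 852² = 84796.
m = ((-2977)·6050 − 852·(-20863))/84796 = -117787/42398; b = (134·(-20863) − 852·(-2977))/84796 = -129619/42398.

m = -2.778, b = -3.057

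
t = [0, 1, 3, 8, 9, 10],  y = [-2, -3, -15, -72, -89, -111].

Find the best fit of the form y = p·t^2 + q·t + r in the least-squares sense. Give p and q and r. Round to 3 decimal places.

Normal-equation sums: Σt^2·t^2 = 20739, Σt^2·t = 2269, Σt^2 = 255, Σt·t = 255, Σt = 31, Σ1 = 6.
And Σt^2·y = -23055, Σt·y = -2535, Σy = -292.
Row-reducing yields p = -49417/50460, q = -16761/16820, r = -47851/25230.

p = -0.979, q = -0.996, r = -1.897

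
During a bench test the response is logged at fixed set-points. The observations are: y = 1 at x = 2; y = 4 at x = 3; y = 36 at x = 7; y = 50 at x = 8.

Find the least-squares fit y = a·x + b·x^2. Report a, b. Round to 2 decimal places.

AᵀA·[a, b]ᵀ = Aᵀy reads: 126·a + 890·b = 666;  890·a + 6594·b = 5004.
Δ = 126·6594 − 890² = 38744.
a = (666·6594 − 890·5004)/38744 = -15489/9686; b = (126·5004 − 890·666)/38744 = 9441/9686.

a = -1.60, b = 0.97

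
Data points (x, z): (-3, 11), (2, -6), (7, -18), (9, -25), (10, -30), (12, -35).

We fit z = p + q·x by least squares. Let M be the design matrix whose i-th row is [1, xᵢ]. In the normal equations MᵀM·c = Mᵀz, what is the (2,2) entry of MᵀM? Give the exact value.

387

Row 2 ↔ basis x, column 2 ↔ basis x, so (MᵀM)_{2,2} = Σᵢ (x)·(x) = (-3)·(-3) + (2)·(2) + (7)·(7) + (9)·(9) + (10)·(10) + (12)·(12) = 387.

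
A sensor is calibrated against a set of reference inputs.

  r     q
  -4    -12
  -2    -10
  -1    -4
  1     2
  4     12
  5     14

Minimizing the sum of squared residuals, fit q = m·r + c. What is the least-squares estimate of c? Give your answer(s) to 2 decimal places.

Compute the Gram sums: Σr·r = 63, Σr = 3, Σ1 = 6.
For Xᵀq: Σr·q = 192, Σq = 2.
XᵀX·[m, c]ᵀ = Xᵀq becomes [[63, 3]; [3, 6]]·[m, c]ᵀ = [192, 2]ᵀ.
Determinant 63·6 − 3² = 369.
m = (192·6 − 3·2)/369 = 382/123; c = (63·2 − 3·192)/369 = -50/41.

c = -1.22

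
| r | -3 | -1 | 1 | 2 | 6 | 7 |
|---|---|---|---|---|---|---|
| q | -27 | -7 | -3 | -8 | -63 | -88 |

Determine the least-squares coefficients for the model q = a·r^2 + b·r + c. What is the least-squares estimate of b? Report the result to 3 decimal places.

From the data, Σr^2·r^2 = 3796, Σr^2·r = 540, Σr^2 = 100, Σr·r = 100, Σr = 12, Σ1 = 6.
For Mᵀq: Σr^2·q = -6865, Σr·q = -925, Σq = -196.
Inverting the 3×3 Gram matrix, [a, b, c]ᵀ = [-3145/1576, 3017/1576, -1275/394]ᵀ.

b = 1.914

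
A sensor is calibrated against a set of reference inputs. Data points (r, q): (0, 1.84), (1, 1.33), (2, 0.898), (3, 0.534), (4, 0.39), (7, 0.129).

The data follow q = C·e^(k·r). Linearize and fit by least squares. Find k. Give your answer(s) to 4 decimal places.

k = -0.3858

Taking logs, ln q = k·r + ln C, so regress ln q on r.
Σr = 17.0000, Σ(r)² = 79.0000, Σln q = -2.8296, Σr·ln q = -19.9141.
Equations: 79.0000·k + 17.0000·ln C = -19.9141;  17.0000·k + 6·ln C = -2.8296.
Δ = 79.0000·6 − (17.0000)² = 185.0000; k = (-19.9141·6 − 17.0000·-2.8296)/185.0000 = -0.38585, ln C = (79.0000·-2.8296 − 17.0000·-19.9141)/185.0000 = 0.62165.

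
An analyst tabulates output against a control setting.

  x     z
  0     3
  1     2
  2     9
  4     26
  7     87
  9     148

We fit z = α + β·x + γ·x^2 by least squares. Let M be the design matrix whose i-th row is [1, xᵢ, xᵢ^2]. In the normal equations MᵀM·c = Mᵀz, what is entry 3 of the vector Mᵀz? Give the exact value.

16705

Entry 3 ↔ basis x^2, so (Mᵀz)_{3} = Σᵢ (x^2)·zᵢ = (0)·(3) + (1)·(2) + (4)·(9) + (16)·(26) + (49)·(87) + (81)·(148) = 16705.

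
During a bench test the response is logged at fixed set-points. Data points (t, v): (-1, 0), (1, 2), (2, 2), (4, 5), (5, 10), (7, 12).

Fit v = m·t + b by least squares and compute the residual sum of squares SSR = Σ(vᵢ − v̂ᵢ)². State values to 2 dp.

SSR = 9.95

From the data, Σt·t = 96, Σt = 18, Σ1 = 6.
Moment sums: Σt·v = 160, Σv = 31.
Normal equations: [[96, 18]; [18, 6]]·[m, b]ᵀ = [160, 31]ᵀ.
Δ = 96·6 − 18² = 252.
m = (160·6 − 18·31)/252 = 67/42; b = (96·31 − 18·160)/252 = 8/21.
Residuals: 17/14, 1/42, -11/7, -37/21, 23/14, 19/42; SSR = 209/21.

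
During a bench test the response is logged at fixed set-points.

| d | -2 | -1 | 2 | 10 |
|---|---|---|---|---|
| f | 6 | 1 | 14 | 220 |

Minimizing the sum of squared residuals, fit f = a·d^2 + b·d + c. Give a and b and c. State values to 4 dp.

a = 1.9770, b = 2.0574, c = 1.7479

Setting ∂/∂a … = 0 gives: 10033·a + 999·b + 109·c = 22081;  999·a + 109·b + 9·c = 2215;  109·a + 9·b + 4·c = 241.
Solving the 3×3 system (Gaussian elimination) gives a = 1289/652, b = 6707/3260, c = 2849/1630.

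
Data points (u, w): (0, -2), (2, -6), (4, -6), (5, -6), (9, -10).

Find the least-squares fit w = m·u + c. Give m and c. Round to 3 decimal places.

m = -0.783, c = -2.870

Entries of AᵀA: Σu·u = 126, Σu = 20, Σ1 = 5.
And Σu·w = -156, Σw = -30.
AᵀA·[m, c]ᵀ = Aᵀw becomes [[126, 20]; [20, 5]]·[m, c]ᵀ = [-156, -30]ᵀ.
Δ = 126·5 − 20² = 230.
m = ((-156)·5 − 20·(-30))/230 = -18/23; c = (126·(-30) − 20·(-156))/230 = -66/23.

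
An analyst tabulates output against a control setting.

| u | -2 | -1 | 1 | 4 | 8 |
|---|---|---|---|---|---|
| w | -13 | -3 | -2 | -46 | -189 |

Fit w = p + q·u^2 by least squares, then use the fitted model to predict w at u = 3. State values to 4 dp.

ŵ = -26.3829

Normal-equation sums: Σ1 = 5, Σu^2 = 86, Σu^2·u^2 = 4370.
Right-hand side: Σw = -253, Σu^2·w = -12889.
det = 5·4370 − 86² = 14454.
p = ((-253)·4370 − 86·(-12889))/14454 = 158/803; q = (5·(-12889) − 86·(-253))/14454 = -4743/1606.
At u = 3: ŵ = (158/803)·(1) + (-4743/1606)·(9) = -42371/1606.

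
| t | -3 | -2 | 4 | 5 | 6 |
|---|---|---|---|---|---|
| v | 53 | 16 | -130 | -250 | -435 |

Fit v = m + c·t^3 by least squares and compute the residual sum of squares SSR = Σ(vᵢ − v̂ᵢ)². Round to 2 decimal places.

Setting ∂/∂m … = 0 gives: 5·m + 370·c = -746;  370·m + 67170·c = -135089.
(Σ1 = 5, Σt^3 = 370, Σt^3·t^3 = 67170, Σv = -746, Σt^3·v = -135089.)
det = 5·67170 − 370² = 198950.
m = ((-746)·67170 − 370·(-135089))/198950 = -12589/19895; c = (5·(-135089) − 370·(-746))/198950 = -15977/7958.
Residuals: -22847/39790, 11369/19895, -17441/19895, 63303/39790, -14156/19895; SSR = 177547/39790.

SSR = 4.46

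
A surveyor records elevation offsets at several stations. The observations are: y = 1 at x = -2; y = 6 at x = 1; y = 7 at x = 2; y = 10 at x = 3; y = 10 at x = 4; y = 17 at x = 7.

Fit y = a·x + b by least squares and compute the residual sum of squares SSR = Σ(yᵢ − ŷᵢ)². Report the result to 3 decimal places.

SSR = 2.593

Entries of AᵀA: Σx·x = 83, Σx = 15, Σ1 = 6.
Right-hand side: Σx·y = 207, Σy = 51.
AᵀA·[a, b]ᵀ = Aᵀy becomes [[83, 15]; [15, 6]]·[a, b]ᵀ = [207, 51]ᵀ.
Eliminating b: 6·(row 1) − 15·(row 2) gives 273·a = 6·207 − 15·51 = 477, so a = 159/91.
Then b = (51 − 15·(159/91))/6 = 376/91.
Residuals: 33/91, 11/91, -57/91, 57/91, -102/91, 58/91; SSR = 236/91.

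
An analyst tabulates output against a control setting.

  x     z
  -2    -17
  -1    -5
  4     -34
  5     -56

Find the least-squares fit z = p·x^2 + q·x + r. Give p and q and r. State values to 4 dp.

p = -2.8333, q = 2.8514, r = 0.3063

Normal-equation sums: Σx^2·x^2 = 898, Σx^2·x = 180, Σx^2 = 46, Σx·x = 46, Σx = 6, Σ1 = 4.
Moment sums: Σx^2·z = -2017, Σx·z = -377, Σz = -112.
Normal equations: [[898, 180, 46]; [180, 46, 6]; [46, 6, 4]]·[p, q, r]ᵀ = [-2017, -377, -112]ᵀ.
Solving the 3×3 system (Gaussian elimination) gives p = -17/6, q = 211/74, r = 34/111.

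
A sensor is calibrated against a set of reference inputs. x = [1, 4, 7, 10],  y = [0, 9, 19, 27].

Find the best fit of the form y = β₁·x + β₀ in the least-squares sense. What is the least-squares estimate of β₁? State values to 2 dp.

β₁ = 3.03

Compute the Gram sums: Σx·x = 166, Σx = 22, Σ1 = 4.
For Aᵀy: Σx·y = 439, Σy = 55.
Δ = 166·4 − 22² = 180.
β₁ = (439·4 − 22·55)/180 = 91/30; β₀ = (166·55 − 22·439)/180 = -44/15.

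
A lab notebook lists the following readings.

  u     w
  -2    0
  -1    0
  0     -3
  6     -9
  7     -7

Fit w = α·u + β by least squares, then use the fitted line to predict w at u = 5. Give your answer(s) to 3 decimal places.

From the data, Σu·u = 90, Σu = 10, Σ1 = 5.
Right-hand side: Σu·w = -103, Σw = -19.
Normal equations: [[90, 10]; [10, 5]]·[α, β]ᵀ = [-103, -19]ᵀ.
Δ = 90·5 − 10² = 350.
α = ((-103)·5 − 10·(-19))/350 = -13/14; β = (90·(-19) − 10·(-103))/350 = -68/35.
At u = 5: ŵ = (-13/14)·(5) + (-68/35)·(1) = -461/70.

ŵ = -6.586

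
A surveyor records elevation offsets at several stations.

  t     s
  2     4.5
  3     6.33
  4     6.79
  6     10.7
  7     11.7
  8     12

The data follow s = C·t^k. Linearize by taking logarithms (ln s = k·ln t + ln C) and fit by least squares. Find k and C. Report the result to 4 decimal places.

k = 0.7380, C = 2.6917

Linearized form: ln s = k·ln t + ln C. From the 6 transformed points,
Σln t = 8.9952, Σ(ln t)² = 14.9303, Σln s = 12.5796, Σln t·ln s = 19.9255.
Normal system: [[14.9303, 8.9952]; [8.9952, 6]]·[k, ln C]ᵀ = [19.9255, 12.5796]ᵀ.
Slope k = (n·Σln t·ln s − Σln t·Σln s)/(n·Σ(ln t)² − (Σln t)²) = (6·19.9255 − 8.9952·12.5796)/8.6686 = 0.73801; ln C = (Σln s − k·Σln t)/n = 0.99018, so C = exp(0.99018) = 2.69171.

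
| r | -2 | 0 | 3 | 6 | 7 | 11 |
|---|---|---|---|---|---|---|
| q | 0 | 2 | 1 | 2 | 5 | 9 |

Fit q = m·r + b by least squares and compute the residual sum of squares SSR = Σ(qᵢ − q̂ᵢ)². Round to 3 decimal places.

SSR = 12.366

Entries of XᵀX: Σr·r = 219, Σr = 25, Σ1 = 6.
Right-hand side: Σr·q = 149, Σq = 19.
Normal equations: [[219, 25]; [25, 6]]·[m, b]ᵀ = [149, 19]ᵀ.
det = 219·6 − 25² = 689.
m = (149·6 − 25·19)/689 = 419/689; b = (219·19 − 25·149)/689 = 436/689.
Residuals: 402/689, 942/689, -1004/689, -1572/689, 76/689, 1156/689; SSR = 8520/689.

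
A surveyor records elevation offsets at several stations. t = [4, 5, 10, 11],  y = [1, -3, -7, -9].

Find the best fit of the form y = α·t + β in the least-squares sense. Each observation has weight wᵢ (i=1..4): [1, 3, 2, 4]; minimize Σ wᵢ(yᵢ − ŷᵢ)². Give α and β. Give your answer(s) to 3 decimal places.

α = -1.110, β = 3.416

Entries of XᵀWX: Σwᵢ·t·t = 775, Σwᵢ·t = 83, Σwᵢ·1 = 10.
Moment sums: Σwᵢ·t·y = -577, Σwᵢ·y = -58.
det = 775·10 − 83² = 861.
α = ((-577)·10 − 83·(-58))/861 = -956/861; β = (775·(-58) − 83·(-577))/861 = 2941/861.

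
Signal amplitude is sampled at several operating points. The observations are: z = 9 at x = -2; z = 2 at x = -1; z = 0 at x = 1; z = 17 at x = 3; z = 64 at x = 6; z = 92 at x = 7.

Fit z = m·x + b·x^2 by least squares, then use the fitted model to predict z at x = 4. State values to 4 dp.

With design matrix M, MᵀM = [[100, 578]; [578, 3796]] and Mᵀz = [1059, 7003]ᵀ.
Determinant 100·3796 − 578² = 45516.
m = (1059·3796 − 578·7003)/45516 = -13885/22758; b = (100·7003 − 578·1059)/45516 = 44099/22758.
At x = 4: ẑ = (-13885/22758)·(4) + (44099/22758)·(16) = 325022/11379.

ẑ = 28.5633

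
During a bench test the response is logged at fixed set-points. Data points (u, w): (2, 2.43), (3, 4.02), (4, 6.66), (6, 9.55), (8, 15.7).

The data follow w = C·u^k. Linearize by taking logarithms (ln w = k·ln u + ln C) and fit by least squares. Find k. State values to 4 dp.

Taking logs, ln w = k·ln u + ln C, so regress ln w on ln u.
AᵀA = [[11.1437, 7.0493]; [7.0493, 5]], rhs = [14.5418, 9.1855]ᵀ  (here Σln u = 7.0493, Σ(ln u)² = 11.1437, Σln w = 9.1855, Σln u·ln w = 14.5418).
Solving (det = 6.0265): k = 1.32049, ln C = -0.02459.

k = 1.3205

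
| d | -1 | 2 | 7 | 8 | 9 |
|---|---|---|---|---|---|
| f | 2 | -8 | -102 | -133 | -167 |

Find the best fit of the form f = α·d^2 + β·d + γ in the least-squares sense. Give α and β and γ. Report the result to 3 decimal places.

α = -1.942, β = -1.374, γ = 2.554

Compute the Gram sums: Σd^2·d^2 = 13075, Σd^2·d = 1591, Σd^2 = 199, Σd·d = 199, Σd = 25, Σ1 = 5.
For Mᵀf: Σd^2·f = -27067, Σd·f = -3299, Σf = -408.
MᵀM·[α, β, γ]ᵀ = Mᵀf becomes [[13075, 1591, 199]; [1591, 199, 25]; [199, 25, 5]]·[α, β, γ]ᵀ = [-27067, -3299, -408]ᵀ.
Inverting the 3×3 Gram matrix, [α, β, γ]ᵀ = [-127381/65598, -90119/65598, 963/377]ᵀ.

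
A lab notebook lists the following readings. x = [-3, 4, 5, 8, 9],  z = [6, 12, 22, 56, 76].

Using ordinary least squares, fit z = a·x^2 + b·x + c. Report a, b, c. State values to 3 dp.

Normal-equation sums: Σx^2·x^2 = 11619, Σx^2·x = 1403, Σx^2 = 195, Σx·x = 195, Σx = 23, Σ1 = 5.
And Σx^2·z = 10536, Σx·z = 1272, Σz = 172.
Normal equations: [[11619, 1403, 195]; [1403, 195, 23]; [195, 23, 5]]·[a, b, c]ᵀ = [10536, 1272, 172]ᵀ.
Row-reducing yields a = 30679/31879, b = -2199/31879, c = -89728/31879.

a = 0.962, b = -0.069, c = -2.815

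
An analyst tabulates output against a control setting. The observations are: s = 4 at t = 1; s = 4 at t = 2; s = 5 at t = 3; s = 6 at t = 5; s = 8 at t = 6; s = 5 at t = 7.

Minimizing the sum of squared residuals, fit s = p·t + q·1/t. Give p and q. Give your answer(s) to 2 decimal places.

The normal equations are: 124·p + 6·q = 140;  6·p + (31957/22050)·q = 382/35.
Eliminating q: (31957/22050)·(row 1) − 6·(row 2) gives (1584434/11025)·p = (31957/22050)·140 − 6·(382/35) = 43286/315, so p = 757505/792217.
Then q = ((382/35) − 6·(757505/792217))/(31957/22050) = 2829960/792217.

p = 0.96, q = 3.57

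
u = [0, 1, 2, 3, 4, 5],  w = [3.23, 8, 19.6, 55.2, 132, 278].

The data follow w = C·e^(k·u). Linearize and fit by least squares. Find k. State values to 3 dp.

With ln wᵢ as the transformed response and uᵢ as the regressor:
XᵀX = [[55.0000, 15.0000]; [15.0000, 6]], rhs = [67.7327, 20.7488]ᵀ  (here Σu = 15.0000, Σ(u)² = 55.0000, Σln w = 20.7488, Σu·ln w = 67.7327).
Solving (det = 105.0000): k = 0.90632, ln C = 1.19234.

k = 0.906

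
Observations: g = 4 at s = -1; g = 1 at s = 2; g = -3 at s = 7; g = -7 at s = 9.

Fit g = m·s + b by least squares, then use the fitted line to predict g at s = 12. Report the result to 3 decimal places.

XᵀX·[m, b]ᵀ = Xᵀg reads: 135·m + 17·b = -86;  17·m + 4·b = -5.
Eliminating b: 4·(row 1) − 17·(row 2) gives 251·m = 4·(-86) − 17·(-5) = -259, so m = -259/251.
Then b = ((-5) − 17·(-259/251))/4 = 787/251.
At s = 12: ĝ = (-259/251)·(12) + (787/251)·(1) = -2321/251.

ĝ = -9.247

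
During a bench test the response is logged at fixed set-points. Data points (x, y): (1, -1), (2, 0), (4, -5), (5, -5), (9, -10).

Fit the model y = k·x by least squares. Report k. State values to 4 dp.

k = -1.0709

The normal system MᵀM·[k]ᵀ = Mᵀy is [[127]]·[k]ᵀ = [-136]ᵀ.
Hence k = -136 / 127 ≈ -1.07087.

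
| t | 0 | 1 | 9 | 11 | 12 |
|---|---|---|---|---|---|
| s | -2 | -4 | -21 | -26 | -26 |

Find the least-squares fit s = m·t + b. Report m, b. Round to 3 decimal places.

Entries of XᵀX: Σt·t = 347, Σt = 33, Σ1 = 5.
And Σt·s = -791, Σs = -79.
Determinant 347·5 − 33² = 646.
m = ((-791)·5 − 33·(-79))/646 = -674/323; b = (347·(-79) − 33·(-791))/646 = -655/323.

m = -2.087, b = -2.028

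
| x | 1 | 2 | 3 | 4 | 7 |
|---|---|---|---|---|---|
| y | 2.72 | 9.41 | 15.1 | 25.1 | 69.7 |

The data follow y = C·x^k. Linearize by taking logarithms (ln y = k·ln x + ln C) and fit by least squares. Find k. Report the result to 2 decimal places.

With ln yᵢ as the transformed response and ln xᵢ as the regressor:
Σln x = 5.1240, Σ(ln x)² = 7.3958, Σln y = 13.4242, Σln x·ln y = 17.2630.
Equations: 7.3958·k + 5.1240·ln C = 17.2630;  5.1240·k + 5·ln C = 13.4242.
Slope k = (n·Σln x·ln y − Σln x·Σln y)/(n·Σ(ln x)² − (Σln x)²) = (5·17.2630 − 5.1240·13.4242)/10.7239 = 1.63465; ln C = (Σln y − k·Σln x)/n = 1.00966.

k = 1.63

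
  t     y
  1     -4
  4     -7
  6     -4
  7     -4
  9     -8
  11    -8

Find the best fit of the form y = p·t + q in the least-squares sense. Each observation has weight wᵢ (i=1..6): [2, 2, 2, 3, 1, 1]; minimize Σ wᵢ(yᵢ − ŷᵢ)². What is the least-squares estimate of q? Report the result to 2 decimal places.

q = -3.82

Normal-equation sums: Σwᵢ·t·t = 455, Σwᵢ·t = 63, Σwᵢ·1 = 11.
For AᵀWy: Σwᵢ·t·y = -356, Σwᵢ·y = -58.
Normal equations: [[455, 63]; [63, 11]]·[p, q]ᵀ = [-356, -58]ᵀ.
Determinant 455·11 − 63² = 1036.
p = ((-356)·11 − 63·(-58))/1036 = -131/518; q = (455·(-58) − 63·(-356))/1036 = -283/74.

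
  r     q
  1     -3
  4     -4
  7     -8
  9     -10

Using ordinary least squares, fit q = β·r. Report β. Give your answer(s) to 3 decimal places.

β = -1.122

Compute the Gram sums: Σr·r = 147.
Moment sums: Σr·q = -165.
AᵀA·[β]ᵀ = Aᵀq becomes [[147]]·[β]ᵀ = [-165]ᵀ.
Hence β = -165 / 147 ≈ -1.12245.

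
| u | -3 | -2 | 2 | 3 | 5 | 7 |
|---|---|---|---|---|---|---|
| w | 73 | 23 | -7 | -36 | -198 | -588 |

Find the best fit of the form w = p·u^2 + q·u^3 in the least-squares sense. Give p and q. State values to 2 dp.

Forming MᵀM = [[3220, 19932]; [19932, 134860]] and Mᵀw = [-33365, -229617]ᵀ gives MᵀM·[p, q]ᵀ = Mᵀw.
Δ = 3220·134860 − 19932² = 36964576.
p = ((-33365)·134860 − 19932·(-229617))/36964576 = 219097/105013; q = (3220·(-229617) − 19932·(-33365))/36964576 = -9291945/4620572.

p = 2.09, q = -2.01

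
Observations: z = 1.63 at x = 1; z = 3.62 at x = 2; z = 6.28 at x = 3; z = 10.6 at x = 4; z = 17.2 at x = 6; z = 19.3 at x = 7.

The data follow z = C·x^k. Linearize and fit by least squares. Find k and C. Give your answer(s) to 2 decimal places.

k = 1.31, C = 1.56

Linearized form: ln z = k·ln x + ln C. From the 6 transformed points,
Σln x = 6.9157, Σ(ln x)² = 10.6062, Σln z = 11.7783, Σln x·ln z = 17.0406.
Equations: 10.6062·k + 6.9157·ln C = 17.0406;  6.9157·k + 6·ln C = 11.7783.
Slope k = (n·Σln x·ln z − Σln x·Σln z)/(n·Σ(ln x)² − (Σln x)²) = (6·17.0406 − 6.9157·11.7783)/15.8099 = 1.31489; ln C = (Σln z − k·Σln x)/n = 0.44748, so C = exp(0.44748) = 1.56437.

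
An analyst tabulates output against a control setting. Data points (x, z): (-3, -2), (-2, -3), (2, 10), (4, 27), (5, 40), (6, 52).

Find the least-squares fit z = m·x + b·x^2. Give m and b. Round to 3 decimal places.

Normal-equation sums: Σx·x = 94, Σx·x^2 = 378, Σx^2·x^2 = 2290.
Moment sums: Σx·z = 652, Σx^2·z = 3314.
So MᵀM·[m, b]ᵀ = Mᵀz: [[94, 378]; [378, 2290]]·[m, b]ᵀ = [652, 3314]ᵀ.
Determinant 94·2290 − 378² = 72376.
m = (652·2290 − 378·3314)/72376 = 60097/18094; b = (94·3314 − 378·652)/72376 = 16265/18094.

m = 3.321, b = 0.899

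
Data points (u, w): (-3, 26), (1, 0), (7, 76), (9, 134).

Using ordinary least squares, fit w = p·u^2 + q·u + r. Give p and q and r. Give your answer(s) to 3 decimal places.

From the data, Σu^2·u^2 = 9044, Σu^2·u = 1046, Σu^2 = 140, Σu·u = 140, Σu = 14, Σ1 = 4.
And Σu^2·w = 14812, Σu·w = 1660, Σw = 236.
So AᵀA·[p, q, r]ᵀ = Aᵀw: [[9044, 1046, 140]; [1046, 140, 14]; [140, 14, 4]]·[p, q, r]ᵀ = [14812, 1660, 236]ᵀ.
Solving the 3×3 system (Gaussian elimination) gives p = 2761/1416, q = -973/354, r = 3/8.

p = 1.950, q = -2.749, r = 0.375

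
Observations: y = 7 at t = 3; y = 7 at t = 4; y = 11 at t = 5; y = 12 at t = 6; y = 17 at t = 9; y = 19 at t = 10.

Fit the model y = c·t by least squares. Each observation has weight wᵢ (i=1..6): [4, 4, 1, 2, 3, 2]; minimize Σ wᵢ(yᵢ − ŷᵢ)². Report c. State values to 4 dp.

c = 1.9281

From the data, Σwᵢ·t·t = 640.
And Σwᵢ·t·y = 1234.
Normal equations: [[640]]·[c]ᵀ = [1234]ᵀ.
Hence c = 1234 / 640 ≈ 1.92813.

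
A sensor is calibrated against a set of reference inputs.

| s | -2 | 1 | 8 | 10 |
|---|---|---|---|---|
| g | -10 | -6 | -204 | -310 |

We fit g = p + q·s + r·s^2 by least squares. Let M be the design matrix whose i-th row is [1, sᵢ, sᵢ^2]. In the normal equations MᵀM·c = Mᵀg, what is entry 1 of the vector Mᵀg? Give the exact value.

-530

Entry 1 ↔ basis 1, so (Mᵀg)_{1} = Σᵢ gᵢ = (1)·(-10) + (1)·(-6) + (1)·(-204) + (1)·(-310) = -530.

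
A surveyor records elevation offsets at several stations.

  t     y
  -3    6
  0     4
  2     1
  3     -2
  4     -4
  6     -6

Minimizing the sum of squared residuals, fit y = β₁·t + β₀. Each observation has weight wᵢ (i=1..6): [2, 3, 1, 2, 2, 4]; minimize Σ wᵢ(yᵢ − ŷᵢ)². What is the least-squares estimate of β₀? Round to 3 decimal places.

β₀ = 2.769

With design matrix M, MᵀWM = [[216, 34]; [34, 14]] and MᵀWy = [-222, -11]ᵀ.
det = 216·14 − 34² = 1868.
β₁ = ((-222)·14 − 34·(-11))/1868 = -1367/934; β₀ = (216·(-11) − 34·(-222))/1868 = 1293/467.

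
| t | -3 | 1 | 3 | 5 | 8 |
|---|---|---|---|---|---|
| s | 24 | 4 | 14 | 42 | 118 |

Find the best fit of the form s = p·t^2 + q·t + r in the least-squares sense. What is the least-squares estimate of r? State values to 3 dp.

r = 1.514

Sums needed: Σt^2·t^2 = 4884, Σt^2·t = 638, Σt^2 = 108, Σt·t = 108, Σt = 14, Σ1 = 5.
And Σt^2·s = 8948, Σt·s = 1128, Σs = 202.
So XᵀX·[p, q, r]ᵀ = Xᵀs: [[4884, 638, 108]; [638, 108, 14]; [108, 14, 5]]·[p, q, r]ᵀ = [8948, 1128, 202]ᵀ.
Inverting the 3×3 Gram matrix, [p, q, r]ᵀ = [158366/78619, -129830/78619, 119026/78619]ᵀ.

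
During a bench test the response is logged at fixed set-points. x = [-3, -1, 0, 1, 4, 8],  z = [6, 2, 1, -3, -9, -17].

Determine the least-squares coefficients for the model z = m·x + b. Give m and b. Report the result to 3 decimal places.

Entries of AᵀA: Σx·x = 91, Σx = 9, Σ1 = 6.
Right-hand side: Σx·z = -195, Σz = -20.
AᵀA·[m, b]ᵀ = Aᵀz becomes [[91, 9]; [9, 6]]·[m, b]ᵀ = [-195, -20]ᵀ.
Eliminating b: 6·(row 1) − 9·(row 2) gives 465·m = 6·(-195) − 9·(-20) = -990, so m = -66/31.
Then b = ((-20) − 9·(-66/31))/6 = -13/93.

m = -2.129, b = -0.140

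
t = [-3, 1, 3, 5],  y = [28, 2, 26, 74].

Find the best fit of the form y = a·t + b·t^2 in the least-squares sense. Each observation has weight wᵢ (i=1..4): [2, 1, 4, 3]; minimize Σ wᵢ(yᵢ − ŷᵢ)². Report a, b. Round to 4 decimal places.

Entries of AᵀWA: Σwᵢ·t·t = 130, Σwᵢ·t·t^2 = 430, Σwᵢ·t^2·t^2 = 2362.
And Σwᵢ·t·y = 1256, Σwᵢ·t^2·y = 6992.
Δ = 130·2362 − 430² = 122160.
a = (1256·2362 − 430·6992)/122160 = -831/2545; b = (130·6992 − 430·1256)/122160 = 1537/509.

a = -0.3265, b = 3.0196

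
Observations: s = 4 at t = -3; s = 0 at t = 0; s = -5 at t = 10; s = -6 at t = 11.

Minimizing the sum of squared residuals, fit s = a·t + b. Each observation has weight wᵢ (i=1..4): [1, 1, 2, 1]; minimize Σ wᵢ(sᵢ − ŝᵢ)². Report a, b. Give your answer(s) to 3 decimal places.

a = -0.640, b = 1.182

Normal-equation sums: Σwᵢ·t·t = 330, Σwᵢ·t = 28, Σwᵢ·1 = 5.
For MᵀWs: Σwᵢ·t·s = -178, Σwᵢ·s = -12.
Normal equations: [[330, 28]; [28, 5]]·[a, b]ᵀ = [-178, -12]ᵀ.
Δ = 330·5 − 28² = 866.
a = ((-178)·5 − 28·(-12))/866 = -277/433; b = (330·(-12) − 28·(-178))/866 = 512/433.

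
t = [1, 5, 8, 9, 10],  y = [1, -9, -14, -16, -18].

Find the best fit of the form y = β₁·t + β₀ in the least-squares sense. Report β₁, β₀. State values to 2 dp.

XᵀX·[β₁, β₀]ᵀ = Xᵀy reads: 271·β₁ + 33·β₀ = -480;  33·β₁ + 5·β₀ = -56.
(Σt·t = 271, Σt = 33, Σ1 = 5, Σt·y = -480, Σy = -56.)
Determinant 271·5 − 33² = 266.
β₁ = ((-480)·5 − 33·(-56))/266 = -276/133; β₀ = (271·(-56) − 33·(-480))/266 = 332/133.

β₁ = -2.08, β₀ = 2.50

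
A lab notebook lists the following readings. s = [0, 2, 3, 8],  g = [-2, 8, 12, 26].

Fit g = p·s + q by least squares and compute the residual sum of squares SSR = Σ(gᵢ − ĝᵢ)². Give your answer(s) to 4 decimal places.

SSR = 10.0719

XᵀX·[p, q]ᵀ = Xᵀg reads: 77·p + 13·q = 260;  13·p + 4·q = 44.
Eliminating q: 4·(row 1) − 13·(row 2) gives 139·p = 4·260 − 13·44 = 468, so p = 468/139.
Then q = (44 − 13·(468/139))/4 = 8/139.
Residuals: -286/139, 168/139, 256/139, -138/139; SSR = 1400/139.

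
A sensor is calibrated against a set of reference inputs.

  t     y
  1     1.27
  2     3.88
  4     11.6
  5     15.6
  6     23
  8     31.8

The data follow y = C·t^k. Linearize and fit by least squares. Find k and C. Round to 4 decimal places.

k = 1.5666, C = 1.2935

Let Y = ln y. Fitting Y = k·ln t + ln C by least squares:
Over the data: Σln t = 7.5601, Σ(ln t)² = 12.5270, Σln y = 13.3881, Σln t·ln y = 21.5710.
Normal system: [[12.5270, 7.5601]; [7.5601, 6]]·[k, ln C]ᵀ = [21.5710, 13.3881]ᵀ.
Slope k = (n·Σln t·ln y − Σln t·Σln y)/(n·Σ(ln t)² − (Σln t)²) = (6·21.5710 − 7.5601·13.3881)/18.0074 = 1.56663; ln C = (Σln y − k·Σln t)/n = 0.25738, so C = exp(0.25738) = 1.29353.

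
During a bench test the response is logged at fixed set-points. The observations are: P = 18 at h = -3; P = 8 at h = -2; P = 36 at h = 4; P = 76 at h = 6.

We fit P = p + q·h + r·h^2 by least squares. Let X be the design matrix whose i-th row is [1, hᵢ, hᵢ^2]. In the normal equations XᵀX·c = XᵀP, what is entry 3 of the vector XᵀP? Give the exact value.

3506

Entry 3 ↔ basis h^2, so (XᵀP)_{3} = Σᵢ (h^2)·Pᵢ = (9)·(18) + (4)·(8) + (16)·(36) + (36)·(76) = 3506.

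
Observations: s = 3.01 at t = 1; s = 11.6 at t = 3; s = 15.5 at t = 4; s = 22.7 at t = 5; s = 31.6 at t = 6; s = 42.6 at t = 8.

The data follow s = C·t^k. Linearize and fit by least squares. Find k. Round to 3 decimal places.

With ln sᵢ as the transformed response and ln tᵢ as the regressor:
Σln t = 7.9655, Σ(ln t)² = 13.2535, Σln s = 16.6212, Σln t·ln s = 25.5066.
Normal system: [[13.2535, 7.9655]; [7.9655, 6]]·[k, ln C]ᵀ = [25.5066, 16.6212]ᵀ.
Δ = 13.2535·6 − (7.9655)² = 16.0713; k = (25.5066·6 − 7.9655·16.6212)/16.0713 = 1.28445, ln C = (13.2535·16.6212 − 7.9655·25.5066)/16.0713 = 1.06497.

k = 1.284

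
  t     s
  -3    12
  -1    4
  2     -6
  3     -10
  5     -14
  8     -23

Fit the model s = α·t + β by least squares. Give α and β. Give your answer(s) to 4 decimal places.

α = -3.1471, β = 1.1765

Normal-equation sums: Σt·t = 112, Σt = 14, Σ1 = 6.
And Σt·s = -336, Σs = -37.
So MᵀM·[α, β]ᵀ = Mᵀs: [[112, 14]; [14, 6]]·[α, β]ᵀ = [-336, -37]ᵀ.
Eliminating β: 6·(row 1) − 14·(row 2) gives 476·α = 6·(-336) − 14·(-37) = -1498, so α = -107/34.
Then β = ((-37) − 14·(-107/34))/6 = 20/17.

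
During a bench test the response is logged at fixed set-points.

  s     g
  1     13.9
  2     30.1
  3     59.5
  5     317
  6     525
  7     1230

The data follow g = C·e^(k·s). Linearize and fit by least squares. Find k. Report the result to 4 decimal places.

k = 0.7443

Linearized form: ln g = k·s + ln C. From the 6 transformed points,
Σs = 24.0000, Σ(s)² = 124.0000, Σln g = 29.2595, Σs·ln g = 137.8772.
Normal system: [[124.0000, 24.0000]; [24.0000, 6]]·[k, ln C]ᵀ = [137.8772, 29.2595]ᵀ.
Δ = 124.0000·6 − (24.0000)² = 168.0000; k = (137.8772·6 − 24.0000·29.2595)/168.0000 = 0.74426, ln C = (124.0000·29.2595 − 24.0000·137.8772)/168.0000 = 1.89953.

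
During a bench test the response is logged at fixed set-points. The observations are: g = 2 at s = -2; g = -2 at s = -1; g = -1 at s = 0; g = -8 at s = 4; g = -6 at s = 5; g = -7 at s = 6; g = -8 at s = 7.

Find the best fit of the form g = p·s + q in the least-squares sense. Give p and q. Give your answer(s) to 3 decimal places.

Compute the Gram sums: Σs·s = 131, Σs = 19, Σ1 = 7.
Right-hand side: Σs·g = -162, Σg = -30.
det = 131·7 − 19² = 556.
p = ((-162)·7 − 19·(-30))/556 = -141/139; q = (131·(-30) − 19·(-162))/556 = -213/139.

p = -1.014, q = -1.532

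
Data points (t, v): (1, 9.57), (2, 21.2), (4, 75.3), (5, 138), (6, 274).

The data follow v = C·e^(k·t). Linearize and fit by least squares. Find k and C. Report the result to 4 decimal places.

k = 0.6593, C = 5.2674

Taking logs, ln v = k·t + ln C, so regress ln v on t.
XᵀX = [[82.0000, 18.0000]; [18.0000, 5]], rhs = [83.9676, 20.1745]ᵀ  (here Σt = 18.0000, Σ(t)² = 82.0000, Σln v = 20.1745, Σt·ln v = 83.9676).
Solving (det = 86.0000): k = 0.65927, ln C = 1.66154, so C = exp(1.66154) = 5.26739.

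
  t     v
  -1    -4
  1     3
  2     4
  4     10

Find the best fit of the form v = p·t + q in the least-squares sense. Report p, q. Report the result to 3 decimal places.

p = 2.731, q = -0.846

The normal equations are: 22·p + 6·q = 55;  6·p + 4·q = 13.
(Σt·t = 22, Σt = 6, Σ1 = 4, Σt·v = 55, Σv = 13.)
Determinant 22·4 − 6² = 52.
p = (55·4 − 6·13)/52 = 71/26; q = (22·13 − 6·55)/52 = -11/13.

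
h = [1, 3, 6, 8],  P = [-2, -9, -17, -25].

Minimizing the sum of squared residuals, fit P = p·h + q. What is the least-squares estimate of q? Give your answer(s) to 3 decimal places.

AᵀA·[p, q]ᵀ = AᵀP reads: 110·p + 18·q = -331;  18·p + 4·q = -53.
Δ = 110·4 − 18² = 116.
p = ((-331)·4 − 18·(-53))/116 = -185/58; q = (110·(-53) − 18·(-331))/116 = 32/29.

q = 1.103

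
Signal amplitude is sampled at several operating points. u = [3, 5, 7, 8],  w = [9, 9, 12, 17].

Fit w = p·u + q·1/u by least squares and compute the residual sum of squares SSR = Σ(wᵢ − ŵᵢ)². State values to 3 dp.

Normal-equation sums: Σu·u = 147, Σu·1/u = 4, Σ1/u·1/u = 132049/705600.
For Aᵀw: Σu·w = 292, Σ1/u·w = 2419/280.
Normal equations: [[147, 4]; [4, 132049/705600]]·[p, q]ᵀ = [292, 2419/280]ᵀ.
Eliminating q: (132049/705600)·(row 1) − 4·(row 2) gives (55249/4800)·p = (132049/705600)·292 − 4·(2419/280) = 3543697/176400, so p = 14174788/8121603.
Then q = ((2419/280) − 4·(14174788/8121603))/(132049/705600) = 489480/55249.
Residuals: 2195181/2707201, -12170225/8121603, -1720480/1160229, 15674752/8121603; SSR = 71688326/8121603.

SSR = 8.827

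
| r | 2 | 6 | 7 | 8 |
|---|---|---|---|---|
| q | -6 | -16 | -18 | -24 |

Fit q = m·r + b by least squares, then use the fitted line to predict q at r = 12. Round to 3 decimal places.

Compute the Gram sums: Σr·r = 153, Σr = 23, Σ1 = 4.
For Aᵀq: Σr·q = -426, Σq = -64.
AᵀA·[m, b]ᵀ = Aᵀq becomes [[153, 23]; [23, 4]]·[m, b]ᵀ = [-426, -64]ᵀ.
det = 153·4 − 23² = 83.
m = ((-426)·4 − 23·(-64))/83 = -232/83; b = (153·(-64) − 23·(-426))/83 = 6/83.
At r = 12: q̂ = (-232/83)·(12) + (6/83)·(1) = -2778/83.

q̂ = -33.470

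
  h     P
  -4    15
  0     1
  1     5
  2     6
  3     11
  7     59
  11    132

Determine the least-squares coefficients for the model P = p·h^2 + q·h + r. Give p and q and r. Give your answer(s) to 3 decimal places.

Sums needed: Σh^2·h^2 = 17396, Σh^2·h = 1646, Σh^2 = 200, Σh·h = 200, Σh = 20, Σ1 = 7.
Moment sums: Σh^2·P = 19231, Σh·P = 1855, ΣP = 229.
Normal equations: [[17396, 1646, 200]; [1646, 200, 20]; [200, 20, 7]]·[p, q, r]ᵀ = [19231, 1855, 229]ᵀ.
Solving the 3×3 system (Gaussian elimination) gives p = 609395/599798, q = 457433/599798, r = 451863/299899.

p = 1.016, q = 0.763, r = 1.507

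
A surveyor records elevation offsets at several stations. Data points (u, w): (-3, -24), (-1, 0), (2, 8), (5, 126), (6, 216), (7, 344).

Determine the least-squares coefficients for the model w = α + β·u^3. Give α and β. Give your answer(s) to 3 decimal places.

AᵀA·[α, β]ᵀ = Aᵀw reads: 6·α + 664·β = 670;  664·α + 180724·β = 181110.
(Σ1 = 6, Σu^3 = 664, Σu^3·u^3 = 180724, Σw = 670, Σu^3·w = 181110.)
Δ = 6·180724 − 664² = 643448.
α = (670·180724 − 664·181110)/643448 = 103505/80431; β = (6·181110 − 664·670)/643448 = 160445/160862.

α = 1.287, β = 0.997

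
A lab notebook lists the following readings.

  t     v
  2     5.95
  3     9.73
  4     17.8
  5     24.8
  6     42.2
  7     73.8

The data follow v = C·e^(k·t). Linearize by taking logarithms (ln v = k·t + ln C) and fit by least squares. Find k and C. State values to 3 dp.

k = 0.495, C = 2.236

Linearized form: ln v = k·t + ln C. From the 6 transformed points,
Σt = 27.0000, Σ(t)² = 139.0000, Σln v = 18.1924, Σt·ln v = 90.5275.
Equations: 139.0000·k + 27.0000·ln C = 90.5275;  27.0000·k + 6·ln C = 18.1924.
Δ = 139.0000·6 − (27.0000)² = 105.0000; k = (90.5275·6 − 27.0000·18.1924)/105.0000 = 0.49495, ln C = (139.0000·18.1924 − 27.0000·90.5275)/105.0000 = 0.80482, so C = exp(0.80482) = 2.23628.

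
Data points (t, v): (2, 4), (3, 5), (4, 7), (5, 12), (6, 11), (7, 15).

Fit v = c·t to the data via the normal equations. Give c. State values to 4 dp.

c = 2.0288

Sums needed: Σt·t = 139.
And Σt·v = 282.
XᵀX·[c]ᵀ = Xᵀv becomes [[139]]·[c]ᵀ = [282]ᵀ.
c = 282/139 = 2.02878.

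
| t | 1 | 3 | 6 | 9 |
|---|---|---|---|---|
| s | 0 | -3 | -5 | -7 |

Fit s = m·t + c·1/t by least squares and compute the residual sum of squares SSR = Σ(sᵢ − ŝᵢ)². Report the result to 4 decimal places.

SSR = 0.7259

From the data, Σt·t = 127, Σt·1/t = 4, Σ1/t·1/t = 373/324.
Moment sums: Σt·s = -102, Σ1/t·s = -47/18.
Eliminating c: (373/324)·(row 1) − 4·(row 2) gives (42187/324)·m = (373/324)·(-102) − 4·(-47/18) = -5777/54, so m = -34662/42187.
Then c = ((-47/18) − 4·(-34662/42187))/(373/324) = 24750/42187.
Residuals: 9912/42187, -30825/42187, -7088/42187, 13899/42187; SSR = 30622/42187.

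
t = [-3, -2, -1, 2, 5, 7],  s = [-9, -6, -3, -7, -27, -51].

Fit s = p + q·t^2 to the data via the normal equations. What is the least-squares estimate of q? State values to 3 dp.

MᵀM·[p, q]ᵀ = Mᵀs reads: 6·p + 92·q = -103;  92·p + 3140·q = -3310.
(Σ1 = 6, Σt^2 = 92, Σt^2·t^2 = 3140, Σs = -103, Σt^2·s = -3310.)
Eliminating q: 3140·(row 1) − 92·(row 2) gives 10376·p = 3140·(-103) − 92·(-3310) = -18900, so p = -4725/2594.
Then q = ((-3310) − 92·(-4725/2594))/3140 = -1298/1297.

q = -1.001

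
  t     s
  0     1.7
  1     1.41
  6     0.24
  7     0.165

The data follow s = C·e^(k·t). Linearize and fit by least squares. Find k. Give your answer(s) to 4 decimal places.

k = -0.3403

Let Y = ln s. Fitting Y = k·t + ln C by least squares:
XᵀX = [[86.0000, 14.0000]; [14.0000, 4]], rhs = [-20.8318, -2.3547]ᵀ  (here Σt = 14.0000, Σ(t)² = 86.0000, Σln s = -2.3547, Σt·ln s = -20.8318).
Δ = 86.0000·4 − (14.0000)² = 148.0000; k = (-20.8318·4 − 14.0000·-2.3547)/148.0000 = -0.34028, ln C = (86.0000·-2.3547 − 14.0000·-20.8318)/148.0000 = 0.60230.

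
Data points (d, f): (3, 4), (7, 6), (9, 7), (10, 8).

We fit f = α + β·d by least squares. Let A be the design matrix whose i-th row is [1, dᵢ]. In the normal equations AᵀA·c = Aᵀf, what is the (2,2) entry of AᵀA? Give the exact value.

239

Row 2 ↔ basis d, column 2 ↔ basis d, so (AᵀA)_{2,2} = Σᵢ (d)·(d) = (3)·(3) + (7)·(7) + (9)·(9) + (10)·(10) = 239.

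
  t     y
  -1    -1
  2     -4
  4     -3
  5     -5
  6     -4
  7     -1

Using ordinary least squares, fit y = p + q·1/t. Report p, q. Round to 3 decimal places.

The normal equations are: 6·p + (109/420)·q = -18;  (109/420)·p + (247081/176400)·q = -299/84.
(Σ1 = 6, Σ1/t = 109/420, Σ1/t·1/t = 247081/176400, Σy = -18, Σ1/t·y = -299/84.)
Determinant 6·(247081/176400) − (109/420)² = 294121/35280.
p = ((-18)·(247081/176400) − (109/420)·(-299/84))/(294121/35280) = -4284503/1470605; q = (6·(-299/84) − (109/420)·(-18))/(294121/35280) = -588672/294121.

p = -2.913, q = -2.001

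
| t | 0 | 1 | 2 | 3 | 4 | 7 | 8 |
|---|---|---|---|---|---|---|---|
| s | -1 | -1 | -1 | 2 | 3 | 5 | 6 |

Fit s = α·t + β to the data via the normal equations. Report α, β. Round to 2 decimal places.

α = 0.96, β = -1.57

The normal system MᵀM·[α, β]ᵀ = Mᵀs is [[143, 25]; [25, 7]]·[α, β]ᵀ = [98, 13]ᵀ.
Δ = 143·7 − 25² = 376.
α = (98·7 − 25·13)/376 = 361/376; β = (143·13 − 25·98)/376 = -591/376.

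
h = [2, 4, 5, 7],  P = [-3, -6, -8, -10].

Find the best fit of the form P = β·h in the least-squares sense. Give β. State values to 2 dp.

β = -1.49

Compute the Gram sums: Σh·h = 94.
For AᵀP: Σh·P = -140.
β = (-140)/94 = -1.48936.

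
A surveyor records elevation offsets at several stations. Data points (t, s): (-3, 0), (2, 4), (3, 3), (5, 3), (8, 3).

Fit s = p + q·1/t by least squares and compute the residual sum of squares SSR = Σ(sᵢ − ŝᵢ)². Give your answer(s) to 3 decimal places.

With design matrix A, AᵀA = [[5, 33/40]; [33/40, 7601/14400]] and Aᵀs = [13, 159/40]ᵀ.
Eliminating q: (7601/14400)·(row 1) − (33/40)·(row 2) gives (7051/3600)·p = (7601/14400)·13 − (33/40)·(159/40) = 5159/1440, so p = 2345/1282.
Then q = ((159/40) − (33/40)·(2345/1282))/(7601/14400) = 32940/7051.
Residuals: -3835/14102, -2327/14102, -5449/14102, 3335/14102, 4138/7051; SSR = 4589/7051.

SSR = 0.651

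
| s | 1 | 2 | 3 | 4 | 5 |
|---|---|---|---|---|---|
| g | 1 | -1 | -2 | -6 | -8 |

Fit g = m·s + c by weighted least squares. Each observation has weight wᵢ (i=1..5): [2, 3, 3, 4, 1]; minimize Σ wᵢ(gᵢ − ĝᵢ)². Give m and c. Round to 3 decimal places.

m = -2.325, c = 3.797

The normal equations are: 130·m + 38·c = -158;  38·m + 13·c = -39.
Δ = 130·13 − 38² = 246.
m = ((-158)·13 − 38·(-39))/246 = -286/123; c = (130·(-39) − 38·(-158))/246 = 467/123.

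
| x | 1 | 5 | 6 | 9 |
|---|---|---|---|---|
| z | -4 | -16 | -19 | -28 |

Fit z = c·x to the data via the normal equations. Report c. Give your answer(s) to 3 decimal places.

Entries of AᵀA: Σx·x = 143.
Right-hand side: Σx·z = -450.
c = (-450)/143 = -3.14685.

c = -3.147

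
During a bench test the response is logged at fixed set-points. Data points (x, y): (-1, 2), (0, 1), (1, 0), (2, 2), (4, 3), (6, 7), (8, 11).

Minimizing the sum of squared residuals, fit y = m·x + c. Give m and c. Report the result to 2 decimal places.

m = 1.07, c = 0.64

Entries of MᵀM: Σx·x = 122, Σx = 20, Σ1 = 7.
For Mᵀy: Σx·y = 144, Σy = 26.
So MᵀM·[m, c]ᵀ = Mᵀy: [[122, 20]; [20, 7]]·[m, c]ᵀ = [144, 26]ᵀ.
det = 122·7 − 20² = 454.
m = (144·7 − 20·26)/454 = 244/227; c = (122·26 − 20·144)/454 = 146/227.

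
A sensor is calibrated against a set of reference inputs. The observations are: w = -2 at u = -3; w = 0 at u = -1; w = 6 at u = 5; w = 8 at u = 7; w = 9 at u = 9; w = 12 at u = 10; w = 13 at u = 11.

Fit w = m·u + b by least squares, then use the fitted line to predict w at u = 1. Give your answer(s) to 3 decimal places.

ŵ = 1.981

Entries of AᵀA: Σu·u = 386, Σu = 38, Σ1 = 7.
Right-hand side: Σu·w = 436, Σw = 46.
AᵀA·[m, b]ᵀ = Aᵀw becomes [[386, 38]; [38, 7]]·[m, b]ᵀ = [436, 46]ᵀ.
Determinant 386·7 − 38² = 1258.
m = (436·7 − 38·46)/1258 = 652/629; b = (386·46 − 38·436)/1258 = 594/629.
At u = 1: ŵ = (652/629)·(1) + (594/629)·(1) = 1246/629.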